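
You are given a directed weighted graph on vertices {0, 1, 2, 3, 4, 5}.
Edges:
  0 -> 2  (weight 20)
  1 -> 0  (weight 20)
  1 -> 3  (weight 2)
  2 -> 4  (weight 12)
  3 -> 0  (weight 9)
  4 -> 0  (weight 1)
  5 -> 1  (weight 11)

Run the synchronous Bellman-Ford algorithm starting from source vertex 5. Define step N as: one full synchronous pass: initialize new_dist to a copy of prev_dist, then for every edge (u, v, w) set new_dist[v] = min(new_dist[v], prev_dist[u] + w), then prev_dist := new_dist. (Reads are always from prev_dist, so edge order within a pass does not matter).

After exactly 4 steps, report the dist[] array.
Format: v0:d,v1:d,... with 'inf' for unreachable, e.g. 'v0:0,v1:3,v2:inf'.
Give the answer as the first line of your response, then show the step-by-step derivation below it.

v0:22,v1:11,v2:42,v3:13,v4:63,v5:0

step 1: dist = v0:inf,v1:11,v2:inf,v3:inf,v4:inf,v5:0
step 2: dist = v0:31,v1:11,v2:inf,v3:13,v4:inf,v5:0
step 3: dist = v0:22,v1:11,v2:51,v3:13,v4:inf,v5:0
step 4: dist = v0:22,v1:11,v2:42,v3:13,v4:63,v5:0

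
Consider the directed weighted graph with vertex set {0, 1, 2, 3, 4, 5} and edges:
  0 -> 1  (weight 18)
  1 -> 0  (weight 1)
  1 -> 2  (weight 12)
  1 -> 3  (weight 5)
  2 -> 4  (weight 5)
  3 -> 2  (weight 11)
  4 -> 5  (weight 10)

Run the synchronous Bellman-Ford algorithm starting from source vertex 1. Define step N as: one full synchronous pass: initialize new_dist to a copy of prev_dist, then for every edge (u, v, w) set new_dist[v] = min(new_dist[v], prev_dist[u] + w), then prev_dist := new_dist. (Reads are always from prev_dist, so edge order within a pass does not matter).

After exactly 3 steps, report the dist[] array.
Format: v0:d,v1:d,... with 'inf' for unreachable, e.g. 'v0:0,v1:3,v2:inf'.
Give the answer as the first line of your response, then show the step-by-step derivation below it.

v0:1,v1:0,v2:12,v3:5,v4:17,v5:27

step 1: dist = v0:1,v1:0,v2:12,v3:5,v4:inf,v5:inf
step 2: dist = v0:1,v1:0,v2:12,v3:5,v4:17,v5:inf
step 3: dist = v0:1,v1:0,v2:12,v3:5,v4:17,v5:27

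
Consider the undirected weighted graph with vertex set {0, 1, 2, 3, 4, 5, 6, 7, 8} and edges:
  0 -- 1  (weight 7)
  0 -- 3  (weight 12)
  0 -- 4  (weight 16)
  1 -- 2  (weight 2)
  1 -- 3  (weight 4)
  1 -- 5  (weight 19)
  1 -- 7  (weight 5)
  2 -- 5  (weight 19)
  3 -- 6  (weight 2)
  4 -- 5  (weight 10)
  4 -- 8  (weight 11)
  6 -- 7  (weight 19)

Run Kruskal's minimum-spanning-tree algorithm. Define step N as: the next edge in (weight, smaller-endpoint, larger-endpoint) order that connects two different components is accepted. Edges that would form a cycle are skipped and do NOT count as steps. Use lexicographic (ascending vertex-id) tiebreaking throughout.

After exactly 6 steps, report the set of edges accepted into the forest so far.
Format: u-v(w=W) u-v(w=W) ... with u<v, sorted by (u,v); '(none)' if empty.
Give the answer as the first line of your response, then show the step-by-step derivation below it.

0-1(w=7) 1-2(w=2) 1-3(w=4) 1-7(w=5) 3-6(w=2) 4-5(w=10)

step 1: add edge 1-2 (w=2); MST = {1-2(w=2)}
step 2: add edge 3-6 (w=2); MST = {1-2(w=2) 3-6(w=2)}
step 3: add edge 1-3 (w=4); MST = {1-2(w=2) 1-3(w=4) 3-6(w=2)}
step 4: add edge 1-7 (w=5); MST = {1-2(w=2) 1-3(w=4) 1-7(w=5) 3-6(w=2)}
step 5: add edge 0-1 (w=7); MST = {0-1(w=7) 1-2(w=2) 1-3(w=4) 1-7(w=5) 3-6(w=2)}
step 6: add edge 4-5 (w=10); MST = {0-1(w=7) 1-2(w=2) 1-3(w=4) 1-7(w=5) 3-6(w=2) 4-5(w=10)}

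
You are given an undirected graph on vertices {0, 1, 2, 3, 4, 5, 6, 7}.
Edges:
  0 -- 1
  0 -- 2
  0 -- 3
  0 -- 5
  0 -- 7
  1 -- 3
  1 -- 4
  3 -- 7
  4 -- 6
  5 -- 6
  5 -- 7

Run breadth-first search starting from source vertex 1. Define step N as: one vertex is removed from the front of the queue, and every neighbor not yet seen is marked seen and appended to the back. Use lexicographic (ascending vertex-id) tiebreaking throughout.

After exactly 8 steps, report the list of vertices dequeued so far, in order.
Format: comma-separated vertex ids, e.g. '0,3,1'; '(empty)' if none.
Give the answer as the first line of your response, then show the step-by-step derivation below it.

1,0,3,4,2,5,7,6

step 1: dequeue 1; queue=[0,3,4]; order=1
step 2: dequeue 0; queue=[3,4,2,5,7]; order=1,0
step 3: dequeue 3; queue=[4,2,5,7]; order=1,0,3
step 4: dequeue 4; queue=[2,5,7,6]; order=1,0,3,4
step 5: dequeue 2; queue=[5,7,6]; order=1,0,3,4,2
step 6: dequeue 5; queue=[7,6]; order=1,0,3,4,2,5
step 7: dequeue 7; queue=[6]; order=1,0,3,4,2,5,7
step 8: dequeue 6; queue=[(empty)]; order=1,0,3,4,2,5,7,6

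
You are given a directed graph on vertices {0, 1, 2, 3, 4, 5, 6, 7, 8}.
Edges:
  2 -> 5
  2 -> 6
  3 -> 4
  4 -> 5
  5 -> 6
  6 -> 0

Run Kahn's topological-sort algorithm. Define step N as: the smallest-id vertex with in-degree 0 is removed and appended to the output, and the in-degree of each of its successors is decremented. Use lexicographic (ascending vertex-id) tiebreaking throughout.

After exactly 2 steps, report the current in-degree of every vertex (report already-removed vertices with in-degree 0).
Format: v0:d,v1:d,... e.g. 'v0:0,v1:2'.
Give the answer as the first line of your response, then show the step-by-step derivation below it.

v0:1,v1:0,v2:0,v3:0,v4:1,v5:1,v6:1,v7:0,v8:0

step 1: output 1; order=[1]; indeg=(1,0,0,0,1,2,2,0,0)
step 2: output 2; order=[1,2]; indeg=(1,0,0,0,1,1,1,0,0)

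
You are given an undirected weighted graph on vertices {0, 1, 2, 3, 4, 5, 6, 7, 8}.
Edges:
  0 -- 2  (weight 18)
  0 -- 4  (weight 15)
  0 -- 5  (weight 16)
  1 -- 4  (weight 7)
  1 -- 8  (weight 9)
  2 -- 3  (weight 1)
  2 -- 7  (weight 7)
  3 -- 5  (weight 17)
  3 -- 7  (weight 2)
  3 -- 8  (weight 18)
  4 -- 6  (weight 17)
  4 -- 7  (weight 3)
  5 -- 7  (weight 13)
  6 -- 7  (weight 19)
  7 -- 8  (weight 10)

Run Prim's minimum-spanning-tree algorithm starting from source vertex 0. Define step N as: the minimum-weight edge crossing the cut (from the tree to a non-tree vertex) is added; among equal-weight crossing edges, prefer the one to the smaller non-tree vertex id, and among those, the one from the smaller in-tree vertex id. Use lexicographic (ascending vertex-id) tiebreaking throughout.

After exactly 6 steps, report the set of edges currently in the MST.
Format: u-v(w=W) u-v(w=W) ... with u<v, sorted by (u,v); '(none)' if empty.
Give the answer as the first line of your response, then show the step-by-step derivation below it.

0-4(w=15) 1-4(w=7) 1-8(w=9) 2-3(w=1) 3-7(w=2) 4-7(w=3)

step 1: add edge 0-4 (w=15); MST = {0-4(w=15)}
step 2: add edge 4-7 (w=3); MST = {0-4(w=15) 4-7(w=3)}
step 3: add edge 3-7 (w=2); MST = {0-4(w=15) 3-7(w=2) 4-7(w=3)}
step 4: add edge 2-3 (w=1); MST = {0-4(w=15) 2-3(w=1) 3-7(w=2) 4-7(w=3)}
step 5: add edge 1-4 (w=7); MST = {0-4(w=15) 1-4(w=7) 2-3(w=1) 3-7(w=2) 4-7(w=3)}
step 6: add edge 1-8 (w=9); MST = {0-4(w=15) 1-4(w=7) 1-8(w=9) 2-3(w=1) 3-7(w=2) 4-7(w=3)}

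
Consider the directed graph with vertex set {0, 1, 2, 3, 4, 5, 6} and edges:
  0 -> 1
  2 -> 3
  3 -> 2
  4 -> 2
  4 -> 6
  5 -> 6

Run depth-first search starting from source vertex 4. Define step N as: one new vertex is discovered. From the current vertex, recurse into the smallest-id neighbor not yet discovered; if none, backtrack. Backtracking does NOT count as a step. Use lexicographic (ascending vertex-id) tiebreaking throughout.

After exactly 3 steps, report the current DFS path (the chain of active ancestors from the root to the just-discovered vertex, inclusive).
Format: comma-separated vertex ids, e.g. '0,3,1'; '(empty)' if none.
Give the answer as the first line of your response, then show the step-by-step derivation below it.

4,2,3

step 1: discover 4; path=4; order=4
step 2: discover 2; path=4>2; order=4,2
step 3: discover 3; path=4>2>3; order=4,2,3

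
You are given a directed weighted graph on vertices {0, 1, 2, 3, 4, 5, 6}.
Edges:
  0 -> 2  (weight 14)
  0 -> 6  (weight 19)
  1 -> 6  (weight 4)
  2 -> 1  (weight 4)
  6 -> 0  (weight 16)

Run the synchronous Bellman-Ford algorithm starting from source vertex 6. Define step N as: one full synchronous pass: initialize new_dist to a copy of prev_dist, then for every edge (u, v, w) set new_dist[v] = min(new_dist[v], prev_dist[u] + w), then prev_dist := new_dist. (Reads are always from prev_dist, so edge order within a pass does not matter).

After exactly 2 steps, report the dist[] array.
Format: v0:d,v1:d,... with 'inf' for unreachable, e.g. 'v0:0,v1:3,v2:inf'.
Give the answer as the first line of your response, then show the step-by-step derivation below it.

v0:16,v1:inf,v2:30,v3:inf,v4:inf,v5:inf,v6:0

step 1: dist = v0:16,v1:inf,v2:inf,v3:inf,v4:inf,v5:inf,v6:0
step 2: dist = v0:16,v1:inf,v2:30,v3:inf,v4:inf,v5:inf,v6:0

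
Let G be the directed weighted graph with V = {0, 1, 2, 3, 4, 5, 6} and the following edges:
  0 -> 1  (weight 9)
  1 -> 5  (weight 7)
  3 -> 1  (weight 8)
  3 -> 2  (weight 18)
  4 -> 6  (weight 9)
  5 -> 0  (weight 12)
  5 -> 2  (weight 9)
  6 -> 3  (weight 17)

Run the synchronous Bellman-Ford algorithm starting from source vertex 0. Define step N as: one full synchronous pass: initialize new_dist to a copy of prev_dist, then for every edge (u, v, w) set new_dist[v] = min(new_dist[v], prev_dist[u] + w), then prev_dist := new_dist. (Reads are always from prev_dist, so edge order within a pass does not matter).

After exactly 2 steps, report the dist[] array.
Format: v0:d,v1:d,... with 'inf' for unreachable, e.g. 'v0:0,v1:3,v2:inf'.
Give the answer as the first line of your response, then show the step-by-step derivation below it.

v0:0,v1:9,v2:inf,v3:inf,v4:inf,v5:16,v6:inf

step 1: dist = v0:0,v1:9,v2:inf,v3:inf,v4:inf,v5:inf,v6:inf
step 2: dist = v0:0,v1:9,v2:inf,v3:inf,v4:inf,v5:16,v6:inf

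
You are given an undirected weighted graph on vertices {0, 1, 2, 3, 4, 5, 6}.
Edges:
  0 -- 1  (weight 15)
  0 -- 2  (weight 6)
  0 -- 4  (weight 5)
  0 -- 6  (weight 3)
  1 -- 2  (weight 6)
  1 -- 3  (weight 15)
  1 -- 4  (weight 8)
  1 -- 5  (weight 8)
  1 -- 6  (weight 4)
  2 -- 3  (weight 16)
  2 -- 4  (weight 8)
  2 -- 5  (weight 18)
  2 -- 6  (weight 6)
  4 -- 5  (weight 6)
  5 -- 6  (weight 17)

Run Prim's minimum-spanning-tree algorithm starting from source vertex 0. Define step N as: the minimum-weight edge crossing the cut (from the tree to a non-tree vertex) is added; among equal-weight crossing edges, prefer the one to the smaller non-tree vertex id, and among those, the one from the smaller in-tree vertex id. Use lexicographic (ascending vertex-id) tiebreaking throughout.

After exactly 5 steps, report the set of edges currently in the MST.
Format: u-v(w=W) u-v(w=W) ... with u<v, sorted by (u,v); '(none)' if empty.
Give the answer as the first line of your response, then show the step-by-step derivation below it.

0-2(w=6) 0-4(w=5) 0-6(w=3) 1-6(w=4) 4-5(w=6)

step 1: add edge 0-6 (w=3); MST = {0-6(w=3)}
step 2: add edge 1-6 (w=4); MST = {0-6(w=3) 1-6(w=4)}
step 3: add edge 0-4 (w=5); MST = {0-4(w=5) 0-6(w=3) 1-6(w=4)}
step 4: add edge 0-2 (w=6); MST = {0-2(w=6) 0-4(w=5) 0-6(w=3) 1-6(w=4)}
step 5: add edge 4-5 (w=6); MST = {0-2(w=6) 0-4(w=5) 0-6(w=3) 1-6(w=4) 4-5(w=6)}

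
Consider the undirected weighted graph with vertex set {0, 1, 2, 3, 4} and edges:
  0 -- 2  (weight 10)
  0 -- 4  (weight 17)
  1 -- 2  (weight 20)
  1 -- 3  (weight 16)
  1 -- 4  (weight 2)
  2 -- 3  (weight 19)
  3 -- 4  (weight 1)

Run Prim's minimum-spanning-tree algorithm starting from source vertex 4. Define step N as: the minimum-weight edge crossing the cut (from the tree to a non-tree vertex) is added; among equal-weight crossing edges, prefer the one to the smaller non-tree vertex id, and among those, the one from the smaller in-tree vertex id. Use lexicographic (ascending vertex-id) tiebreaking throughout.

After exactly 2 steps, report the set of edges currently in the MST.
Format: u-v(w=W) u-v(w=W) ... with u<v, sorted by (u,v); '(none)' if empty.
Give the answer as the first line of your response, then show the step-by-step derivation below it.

1-4(w=2) 3-4(w=1)

step 1: add edge 3-4 (w=1); MST = {3-4(w=1)}
step 2: add edge 1-4 (w=2); MST = {1-4(w=2) 3-4(w=1)}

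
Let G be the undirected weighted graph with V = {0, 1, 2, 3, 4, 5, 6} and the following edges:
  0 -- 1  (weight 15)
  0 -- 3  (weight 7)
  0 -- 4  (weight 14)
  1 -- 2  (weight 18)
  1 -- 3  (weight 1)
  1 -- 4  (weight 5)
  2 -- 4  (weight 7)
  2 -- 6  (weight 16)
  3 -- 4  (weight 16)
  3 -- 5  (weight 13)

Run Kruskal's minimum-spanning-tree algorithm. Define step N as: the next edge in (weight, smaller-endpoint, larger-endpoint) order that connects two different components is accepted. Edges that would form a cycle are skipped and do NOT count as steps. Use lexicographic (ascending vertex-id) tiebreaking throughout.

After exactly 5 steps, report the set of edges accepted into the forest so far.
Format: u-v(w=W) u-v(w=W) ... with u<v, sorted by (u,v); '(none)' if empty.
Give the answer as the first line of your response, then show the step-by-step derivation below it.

0-3(w=7) 1-3(w=1) 1-4(w=5) 2-4(w=7) 3-5(w=13)

step 1: add edge 1-3 (w=1); MST = {1-3(w=1)}
step 2: add edge 1-4 (w=5); MST = {1-3(w=1) 1-4(w=5)}
step 3: add edge 0-3 (w=7); MST = {0-3(w=7) 1-3(w=1) 1-4(w=5)}
step 4: add edge 2-4 (w=7); MST = {0-3(w=7) 1-3(w=1) 1-4(w=5) 2-4(w=7)}
step 5: add edge 3-5 (w=13); MST = {0-3(w=7) 1-3(w=1) 1-4(w=5) 2-4(w=7) 3-5(w=13)}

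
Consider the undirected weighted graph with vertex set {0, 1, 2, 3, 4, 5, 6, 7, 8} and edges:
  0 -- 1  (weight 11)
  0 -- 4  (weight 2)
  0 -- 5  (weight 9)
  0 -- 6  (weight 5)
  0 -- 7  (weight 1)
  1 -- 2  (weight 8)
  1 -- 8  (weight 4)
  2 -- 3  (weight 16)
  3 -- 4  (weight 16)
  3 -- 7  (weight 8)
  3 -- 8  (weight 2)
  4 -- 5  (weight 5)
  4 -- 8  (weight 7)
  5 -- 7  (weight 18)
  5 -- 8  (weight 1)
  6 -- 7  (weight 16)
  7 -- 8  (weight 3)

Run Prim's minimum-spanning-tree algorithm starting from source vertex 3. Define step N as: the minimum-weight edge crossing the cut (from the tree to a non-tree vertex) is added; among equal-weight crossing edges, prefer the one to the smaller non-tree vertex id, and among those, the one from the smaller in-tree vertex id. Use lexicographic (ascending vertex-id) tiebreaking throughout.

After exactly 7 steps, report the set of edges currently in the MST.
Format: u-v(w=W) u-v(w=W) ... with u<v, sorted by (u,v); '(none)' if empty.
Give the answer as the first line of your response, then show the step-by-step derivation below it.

0-4(w=2) 0-6(w=5) 0-7(w=1) 1-8(w=4) 3-8(w=2) 5-8(w=1) 7-8(w=3)

step 1: add edge 3-8 (w=2); MST = {3-8(w=2)}
step 2: add edge 5-8 (w=1); MST = {3-8(w=2) 5-8(w=1)}
step 3: add edge 7-8 (w=3); MST = {3-8(w=2) 5-8(w=1) 7-8(w=3)}
step 4: add edge 0-7 (w=1); MST = {0-7(w=1) 3-8(w=2) 5-8(w=1) 7-8(w=3)}
step 5: add edge 0-4 (w=2); MST = {0-4(w=2) 0-7(w=1) 3-8(w=2) 5-8(w=1) 7-8(w=3)}
step 6: add edge 1-8 (w=4); MST = {0-4(w=2) 0-7(w=1) 1-8(w=4) 3-8(w=2) 5-8(w=1) 7-8(w=3)}
step 7: add edge 0-6 (w=5); MST = {0-4(w=2) 0-6(w=5) 0-7(w=1) 1-8(w=4) 3-8(w=2) 5-8(w=1) 7-8(w=3)}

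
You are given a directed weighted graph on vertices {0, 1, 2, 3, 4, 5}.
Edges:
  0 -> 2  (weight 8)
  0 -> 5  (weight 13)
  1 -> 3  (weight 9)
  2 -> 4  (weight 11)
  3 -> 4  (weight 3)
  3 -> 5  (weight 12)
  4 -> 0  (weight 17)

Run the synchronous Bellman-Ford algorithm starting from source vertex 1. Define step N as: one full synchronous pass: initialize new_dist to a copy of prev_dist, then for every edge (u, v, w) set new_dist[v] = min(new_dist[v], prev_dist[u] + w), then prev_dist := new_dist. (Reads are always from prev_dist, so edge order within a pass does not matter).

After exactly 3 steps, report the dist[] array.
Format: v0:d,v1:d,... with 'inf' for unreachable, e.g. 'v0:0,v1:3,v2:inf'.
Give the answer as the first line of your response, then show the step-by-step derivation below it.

v0:29,v1:0,v2:inf,v3:9,v4:12,v5:21

step 1: dist = v0:inf,v1:0,v2:inf,v3:9,v4:inf,v5:inf
step 2: dist = v0:inf,v1:0,v2:inf,v3:9,v4:12,v5:21
step 3: dist = v0:29,v1:0,v2:inf,v3:9,v4:12,v5:21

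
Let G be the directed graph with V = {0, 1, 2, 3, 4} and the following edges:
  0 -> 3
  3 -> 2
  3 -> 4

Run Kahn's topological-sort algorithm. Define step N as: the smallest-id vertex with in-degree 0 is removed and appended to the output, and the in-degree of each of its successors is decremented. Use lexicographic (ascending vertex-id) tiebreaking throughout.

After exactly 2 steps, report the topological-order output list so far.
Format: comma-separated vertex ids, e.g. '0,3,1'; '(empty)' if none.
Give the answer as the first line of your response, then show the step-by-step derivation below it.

0,1

step 1: output 0; order=[0]; indeg=(0,0,1,0,1)
step 2: output 1; order=[0,1]; indeg=(0,0,1,0,1)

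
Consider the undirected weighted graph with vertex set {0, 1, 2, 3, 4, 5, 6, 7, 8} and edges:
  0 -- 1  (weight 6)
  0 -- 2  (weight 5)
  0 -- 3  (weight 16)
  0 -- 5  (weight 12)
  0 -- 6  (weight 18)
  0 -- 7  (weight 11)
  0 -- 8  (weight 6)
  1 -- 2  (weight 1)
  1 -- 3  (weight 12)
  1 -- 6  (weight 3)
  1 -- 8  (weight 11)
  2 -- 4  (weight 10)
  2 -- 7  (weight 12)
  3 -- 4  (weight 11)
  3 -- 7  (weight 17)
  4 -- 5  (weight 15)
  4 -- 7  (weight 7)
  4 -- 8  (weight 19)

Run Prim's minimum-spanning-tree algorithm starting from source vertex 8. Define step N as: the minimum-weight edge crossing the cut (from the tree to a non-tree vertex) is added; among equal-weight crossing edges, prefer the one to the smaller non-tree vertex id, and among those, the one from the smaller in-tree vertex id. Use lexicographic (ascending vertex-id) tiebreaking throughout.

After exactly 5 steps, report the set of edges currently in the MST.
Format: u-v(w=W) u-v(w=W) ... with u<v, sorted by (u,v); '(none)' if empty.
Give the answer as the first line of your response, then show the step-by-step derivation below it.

0-2(w=5) 0-8(w=6) 1-2(w=1) 1-6(w=3) 2-4(w=10)

step 1: add edge 0-8 (w=6); MST = {0-8(w=6)}
step 2: add edge 0-2 (w=5); MST = {0-2(w=5) 0-8(w=6)}
step 3: add edge 1-2 (w=1); MST = {0-2(w=5) 0-8(w=6) 1-2(w=1)}
step 4: add edge 1-6 (w=3); MST = {0-2(w=5) 0-8(w=6) 1-2(w=1) 1-6(w=3)}
step 5: add edge 2-4 (w=10); MST = {0-2(w=5) 0-8(w=6) 1-2(w=1) 1-6(w=3) 2-4(w=10)}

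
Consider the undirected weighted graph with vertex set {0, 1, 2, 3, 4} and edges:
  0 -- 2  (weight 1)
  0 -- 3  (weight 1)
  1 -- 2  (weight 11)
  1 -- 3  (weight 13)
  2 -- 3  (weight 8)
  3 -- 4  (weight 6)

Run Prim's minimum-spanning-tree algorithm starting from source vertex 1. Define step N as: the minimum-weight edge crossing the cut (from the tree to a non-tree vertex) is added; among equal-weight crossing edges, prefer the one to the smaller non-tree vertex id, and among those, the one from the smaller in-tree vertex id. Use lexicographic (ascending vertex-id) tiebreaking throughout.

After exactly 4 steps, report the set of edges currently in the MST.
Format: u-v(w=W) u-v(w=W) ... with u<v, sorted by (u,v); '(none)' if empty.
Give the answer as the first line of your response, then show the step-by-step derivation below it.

0-2(w=1) 0-3(w=1) 1-2(w=11) 3-4(w=6)

step 1: add edge 1-2 (w=11); MST = {1-2(w=11)}
step 2: add edge 0-2 (w=1); MST = {0-2(w=1) 1-2(w=11)}
step 3: add edge 0-3 (w=1); MST = {0-2(w=1) 0-3(w=1) 1-2(w=11)}
step 4: add edge 3-4 (w=6); MST = {0-2(w=1) 0-3(w=1) 1-2(w=11) 3-4(w=6)}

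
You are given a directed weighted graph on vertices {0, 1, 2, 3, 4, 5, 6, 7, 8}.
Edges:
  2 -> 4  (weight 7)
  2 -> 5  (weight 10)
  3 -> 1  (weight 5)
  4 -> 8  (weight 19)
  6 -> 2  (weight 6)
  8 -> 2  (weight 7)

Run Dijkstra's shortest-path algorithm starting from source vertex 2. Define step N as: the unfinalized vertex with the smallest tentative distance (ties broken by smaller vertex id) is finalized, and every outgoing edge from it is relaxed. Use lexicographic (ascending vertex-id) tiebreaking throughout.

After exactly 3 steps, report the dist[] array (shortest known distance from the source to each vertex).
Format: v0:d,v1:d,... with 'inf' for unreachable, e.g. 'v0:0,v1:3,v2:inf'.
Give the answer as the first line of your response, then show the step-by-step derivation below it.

v0:inf,v1:inf,v2:0,v3:inf,v4:7,v5:10,v6:inf,v7:inf,v8:26

step 1: dist = v0:inf,v1:inf,v2:0,v3:inf,v4:7,v5:10,v6:inf,v7:inf,v8:inf
step 2: dist = v0:inf,v1:inf,v2:0,v3:inf,v4:7,v5:10,v6:inf,v7:inf,v8:26
step 3: dist = v0:inf,v1:inf,v2:0,v3:inf,v4:7,v5:10,v6:inf,v7:inf,v8:26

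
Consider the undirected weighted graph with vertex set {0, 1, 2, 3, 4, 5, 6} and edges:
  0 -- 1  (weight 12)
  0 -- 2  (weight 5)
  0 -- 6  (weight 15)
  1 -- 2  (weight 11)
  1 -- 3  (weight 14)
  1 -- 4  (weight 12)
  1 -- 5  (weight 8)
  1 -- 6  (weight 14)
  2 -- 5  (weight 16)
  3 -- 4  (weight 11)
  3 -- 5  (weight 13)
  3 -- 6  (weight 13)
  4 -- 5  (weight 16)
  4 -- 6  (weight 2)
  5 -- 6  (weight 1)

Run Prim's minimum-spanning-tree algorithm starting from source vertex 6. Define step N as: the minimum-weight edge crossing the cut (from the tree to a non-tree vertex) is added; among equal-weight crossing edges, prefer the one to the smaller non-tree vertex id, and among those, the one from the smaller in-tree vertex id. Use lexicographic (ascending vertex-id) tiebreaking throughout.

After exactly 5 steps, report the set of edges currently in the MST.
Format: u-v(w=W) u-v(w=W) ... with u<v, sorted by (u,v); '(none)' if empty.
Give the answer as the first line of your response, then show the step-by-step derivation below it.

0-2(w=5) 1-2(w=11) 1-5(w=8) 4-6(w=2) 5-6(w=1)

step 1: add edge 5-6 (w=1); MST = {5-6(w=1)}
step 2: add edge 4-6 (w=2); MST = {4-6(w=2) 5-6(w=1)}
step 3: add edge 1-5 (w=8); MST = {1-5(w=8) 4-6(w=2) 5-6(w=1)}
step 4: add edge 1-2 (w=11); MST = {1-2(w=11) 1-5(w=8) 4-6(w=2) 5-6(w=1)}
step 5: add edge 0-2 (w=5); MST = {0-2(w=5) 1-2(w=11) 1-5(w=8) 4-6(w=2) 5-6(w=1)}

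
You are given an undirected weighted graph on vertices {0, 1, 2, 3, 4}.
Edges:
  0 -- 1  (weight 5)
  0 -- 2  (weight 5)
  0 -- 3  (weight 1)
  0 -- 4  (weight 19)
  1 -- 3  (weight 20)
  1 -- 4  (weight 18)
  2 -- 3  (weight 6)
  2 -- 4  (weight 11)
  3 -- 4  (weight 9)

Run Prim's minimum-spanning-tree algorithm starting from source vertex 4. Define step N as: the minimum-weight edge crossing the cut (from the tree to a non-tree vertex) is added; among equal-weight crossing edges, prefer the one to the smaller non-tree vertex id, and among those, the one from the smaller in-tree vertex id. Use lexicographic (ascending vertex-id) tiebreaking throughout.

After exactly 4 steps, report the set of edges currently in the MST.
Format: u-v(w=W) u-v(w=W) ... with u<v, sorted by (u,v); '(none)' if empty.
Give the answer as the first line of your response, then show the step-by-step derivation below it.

0-1(w=5) 0-2(w=5) 0-3(w=1) 3-4(w=9)

step 1: add edge 3-4 (w=9); MST = {3-4(w=9)}
step 2: add edge 0-3 (w=1); MST = {0-3(w=1) 3-4(w=9)}
step 3: add edge 0-1 (w=5); MST = {0-1(w=5) 0-3(w=1) 3-4(w=9)}
step 4: add edge 0-2 (w=5); MST = {0-1(w=5) 0-2(w=5) 0-3(w=1) 3-4(w=9)}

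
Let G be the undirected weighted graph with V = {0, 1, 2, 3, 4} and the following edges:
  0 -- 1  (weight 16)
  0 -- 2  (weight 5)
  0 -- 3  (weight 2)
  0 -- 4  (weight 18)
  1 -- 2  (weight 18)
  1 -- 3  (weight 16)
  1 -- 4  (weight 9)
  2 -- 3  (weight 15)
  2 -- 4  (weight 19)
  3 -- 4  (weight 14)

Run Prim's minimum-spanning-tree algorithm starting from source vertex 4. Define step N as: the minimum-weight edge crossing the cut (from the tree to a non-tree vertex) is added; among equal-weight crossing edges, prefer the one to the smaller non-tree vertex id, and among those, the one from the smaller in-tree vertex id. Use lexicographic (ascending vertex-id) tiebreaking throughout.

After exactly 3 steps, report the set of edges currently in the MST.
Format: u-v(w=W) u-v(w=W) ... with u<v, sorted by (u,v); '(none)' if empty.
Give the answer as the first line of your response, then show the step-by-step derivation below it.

0-3(w=2) 1-4(w=9) 3-4(w=14)

step 1: add edge 1-4 (w=9); MST = {1-4(w=9)}
step 2: add edge 3-4 (w=14); MST = {1-4(w=9) 3-4(w=14)}
step 3: add edge 0-3 (w=2); MST = {0-3(w=2) 1-4(w=9) 3-4(w=14)}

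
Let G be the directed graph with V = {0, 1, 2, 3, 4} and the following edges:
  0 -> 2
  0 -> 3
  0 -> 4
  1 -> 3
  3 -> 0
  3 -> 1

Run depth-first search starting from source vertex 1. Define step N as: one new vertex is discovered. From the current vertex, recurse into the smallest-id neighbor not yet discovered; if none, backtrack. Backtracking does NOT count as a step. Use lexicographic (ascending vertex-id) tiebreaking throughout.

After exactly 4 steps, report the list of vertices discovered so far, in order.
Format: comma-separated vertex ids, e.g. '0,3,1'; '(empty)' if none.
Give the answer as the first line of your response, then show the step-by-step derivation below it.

1,3,0,2

step 1: discover 1; path=1; order=1
step 2: discover 3; path=1>3; order=1,3
step 3: discover 0; path=1>3>0; order=1,3,0
step 4: discover 2; path=1>3>0>2; order=1,3,0,2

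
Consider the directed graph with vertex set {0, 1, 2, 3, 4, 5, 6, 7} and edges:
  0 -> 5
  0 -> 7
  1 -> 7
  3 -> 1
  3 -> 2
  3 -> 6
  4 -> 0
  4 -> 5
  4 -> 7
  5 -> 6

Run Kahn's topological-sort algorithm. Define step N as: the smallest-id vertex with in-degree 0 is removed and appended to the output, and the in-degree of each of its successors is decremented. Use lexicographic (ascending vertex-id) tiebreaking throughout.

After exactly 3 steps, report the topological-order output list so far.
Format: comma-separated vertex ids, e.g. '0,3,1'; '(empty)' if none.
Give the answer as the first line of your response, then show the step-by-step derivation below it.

3,1,2

step 1: output 3; order=[3]; indeg=(1,0,0,0,0,2,1,3)
step 2: output 1; order=[3,1]; indeg=(1,0,0,0,0,2,1,2)
step 3: output 2; order=[3,1,2]; indeg=(1,0,0,0,0,2,1,2)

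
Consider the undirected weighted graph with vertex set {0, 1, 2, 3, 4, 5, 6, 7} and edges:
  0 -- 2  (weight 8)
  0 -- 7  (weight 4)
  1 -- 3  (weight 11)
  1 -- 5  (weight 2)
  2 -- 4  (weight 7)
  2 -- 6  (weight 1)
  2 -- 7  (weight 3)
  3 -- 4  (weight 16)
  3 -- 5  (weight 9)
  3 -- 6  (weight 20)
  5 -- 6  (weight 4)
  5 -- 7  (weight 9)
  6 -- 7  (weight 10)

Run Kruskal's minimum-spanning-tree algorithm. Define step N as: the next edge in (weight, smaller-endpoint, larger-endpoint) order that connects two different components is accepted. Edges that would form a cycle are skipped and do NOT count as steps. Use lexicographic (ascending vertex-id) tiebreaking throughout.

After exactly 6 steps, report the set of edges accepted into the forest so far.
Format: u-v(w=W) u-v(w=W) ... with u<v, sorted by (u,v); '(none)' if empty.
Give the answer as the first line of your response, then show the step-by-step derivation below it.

0-7(w=4) 1-5(w=2) 2-4(w=7) 2-6(w=1) 2-7(w=3) 5-6(w=4)

step 1: add edge 2-6 (w=1); MST = {2-6(w=1)}
step 2: add edge 1-5 (w=2); MST = {1-5(w=2) 2-6(w=1)}
step 3: add edge 2-7 (w=3); MST = {1-5(w=2) 2-6(w=1) 2-7(w=3)}
step 4: add edge 0-7 (w=4); MST = {0-7(w=4) 1-5(w=2) 2-6(w=1) 2-7(w=3)}
step 5: add edge 5-6 (w=4); MST = {0-7(w=4) 1-5(w=2) 2-6(w=1) 2-7(w=3) 5-6(w=4)}
step 6: add edge 2-4 (w=7); MST = {0-7(w=4) 1-5(w=2) 2-4(w=7) 2-6(w=1) 2-7(w=3) 5-6(w=4)}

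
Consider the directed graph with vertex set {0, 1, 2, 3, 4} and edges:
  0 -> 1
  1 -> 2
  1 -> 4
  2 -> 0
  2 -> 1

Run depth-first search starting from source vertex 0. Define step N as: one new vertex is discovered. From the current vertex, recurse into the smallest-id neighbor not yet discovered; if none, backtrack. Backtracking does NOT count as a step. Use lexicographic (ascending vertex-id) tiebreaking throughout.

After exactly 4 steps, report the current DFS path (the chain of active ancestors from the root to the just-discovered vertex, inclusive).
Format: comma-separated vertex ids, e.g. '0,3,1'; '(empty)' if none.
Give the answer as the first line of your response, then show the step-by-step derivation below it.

0,1,4

step 1: discover 0; path=0; order=0
step 2: discover 1; path=0>1; order=0,1
step 3: discover 2; path=0>1>2; order=0,1,2
step 4: discover 4; path=0>1>4; order=0,1,2,4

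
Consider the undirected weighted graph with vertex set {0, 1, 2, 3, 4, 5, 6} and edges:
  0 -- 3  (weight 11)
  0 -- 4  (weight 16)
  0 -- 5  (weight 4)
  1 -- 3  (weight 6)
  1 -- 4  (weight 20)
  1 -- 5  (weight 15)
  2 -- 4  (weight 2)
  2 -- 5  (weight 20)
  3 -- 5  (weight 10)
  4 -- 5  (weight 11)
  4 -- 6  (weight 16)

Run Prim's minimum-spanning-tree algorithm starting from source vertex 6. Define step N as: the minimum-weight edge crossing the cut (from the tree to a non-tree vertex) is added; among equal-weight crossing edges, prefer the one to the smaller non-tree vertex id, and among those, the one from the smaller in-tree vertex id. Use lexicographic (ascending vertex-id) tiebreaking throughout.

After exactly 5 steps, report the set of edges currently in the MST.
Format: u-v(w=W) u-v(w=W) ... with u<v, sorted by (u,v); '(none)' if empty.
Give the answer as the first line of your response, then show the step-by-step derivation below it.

0-5(w=4) 2-4(w=2) 3-5(w=10) 4-5(w=11) 4-6(w=16)

step 1: add edge 4-6 (w=16); MST = {4-6(w=16)}
step 2: add edge 2-4 (w=2); MST = {2-4(w=2) 4-6(w=16)}
step 3: add edge 4-5 (w=11); MST = {2-4(w=2) 4-5(w=11) 4-6(w=16)}
step 4: add edge 0-5 (w=4); MST = {0-5(w=4) 2-4(w=2) 4-5(w=11) 4-6(w=16)}
step 5: add edge 3-5 (w=10); MST = {0-5(w=4) 2-4(w=2) 3-5(w=10) 4-5(w=11) 4-6(w=16)}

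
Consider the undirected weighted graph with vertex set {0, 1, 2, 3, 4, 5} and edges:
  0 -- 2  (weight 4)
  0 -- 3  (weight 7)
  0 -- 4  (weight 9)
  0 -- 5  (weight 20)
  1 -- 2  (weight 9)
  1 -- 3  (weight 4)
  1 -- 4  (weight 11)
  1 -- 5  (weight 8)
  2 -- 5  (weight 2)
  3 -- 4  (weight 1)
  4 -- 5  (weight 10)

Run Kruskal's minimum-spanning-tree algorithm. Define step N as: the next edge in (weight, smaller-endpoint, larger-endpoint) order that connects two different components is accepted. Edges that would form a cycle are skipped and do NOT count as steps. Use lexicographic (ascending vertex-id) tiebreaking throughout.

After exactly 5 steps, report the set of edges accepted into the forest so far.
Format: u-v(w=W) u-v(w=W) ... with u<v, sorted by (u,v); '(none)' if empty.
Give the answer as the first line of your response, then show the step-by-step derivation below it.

0-2(w=4) 0-3(w=7) 1-3(w=4) 2-5(w=2) 3-4(w=1)

step 1: add edge 3-4 (w=1); MST = {3-4(w=1)}
step 2: add edge 2-5 (w=2); MST = {2-5(w=2) 3-4(w=1)}
step 3: add edge 0-2 (w=4); MST = {0-2(w=4) 2-5(w=2) 3-4(w=1)}
step 4: add edge 1-3 (w=4); MST = {0-2(w=4) 1-3(w=4) 2-5(w=2) 3-4(w=1)}
step 5: add edge 0-3 (w=7); MST = {0-2(w=4) 0-3(w=7) 1-3(w=4) 2-5(w=2) 3-4(w=1)}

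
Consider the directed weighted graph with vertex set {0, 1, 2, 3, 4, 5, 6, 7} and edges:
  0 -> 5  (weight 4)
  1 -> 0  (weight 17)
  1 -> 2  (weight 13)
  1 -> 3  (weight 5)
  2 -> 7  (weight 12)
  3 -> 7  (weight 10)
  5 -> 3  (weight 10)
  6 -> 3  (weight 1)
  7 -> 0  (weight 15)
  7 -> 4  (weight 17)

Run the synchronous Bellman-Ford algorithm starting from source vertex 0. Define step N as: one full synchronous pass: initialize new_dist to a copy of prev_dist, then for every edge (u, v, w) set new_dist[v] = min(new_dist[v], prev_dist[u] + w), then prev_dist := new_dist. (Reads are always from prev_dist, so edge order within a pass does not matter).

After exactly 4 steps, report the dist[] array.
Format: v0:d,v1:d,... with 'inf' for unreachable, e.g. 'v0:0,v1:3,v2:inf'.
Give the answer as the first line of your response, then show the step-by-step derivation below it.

v0:0,v1:inf,v2:inf,v3:14,v4:41,v5:4,v6:inf,v7:24

step 1: dist = v0:0,v1:inf,v2:inf,v3:inf,v4:inf,v5:4,v6:inf,v7:inf
step 2: dist = v0:0,v1:inf,v2:inf,v3:14,v4:inf,v5:4,v6:inf,v7:inf
step 3: dist = v0:0,v1:inf,v2:inf,v3:14,v4:inf,v5:4,v6:inf,v7:24
step 4: dist = v0:0,v1:inf,v2:inf,v3:14,v4:41,v5:4,v6:inf,v7:24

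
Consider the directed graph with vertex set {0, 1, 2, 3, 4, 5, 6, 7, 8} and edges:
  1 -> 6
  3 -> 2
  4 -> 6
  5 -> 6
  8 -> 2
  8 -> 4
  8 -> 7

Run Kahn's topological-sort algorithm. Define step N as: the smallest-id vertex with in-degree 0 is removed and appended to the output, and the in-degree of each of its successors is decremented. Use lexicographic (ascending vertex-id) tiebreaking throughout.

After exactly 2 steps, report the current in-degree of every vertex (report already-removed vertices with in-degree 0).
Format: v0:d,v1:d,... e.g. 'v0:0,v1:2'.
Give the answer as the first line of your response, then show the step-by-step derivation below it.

v0:0,v1:0,v2:2,v3:0,v4:1,v5:0,v6:2,v7:1,v8:0

step 1: output 0; order=[0]; indeg=(0,0,2,0,1,0,3,1,0)
step 2: output 1; order=[0,1]; indeg=(0,0,2,0,1,0,2,1,0)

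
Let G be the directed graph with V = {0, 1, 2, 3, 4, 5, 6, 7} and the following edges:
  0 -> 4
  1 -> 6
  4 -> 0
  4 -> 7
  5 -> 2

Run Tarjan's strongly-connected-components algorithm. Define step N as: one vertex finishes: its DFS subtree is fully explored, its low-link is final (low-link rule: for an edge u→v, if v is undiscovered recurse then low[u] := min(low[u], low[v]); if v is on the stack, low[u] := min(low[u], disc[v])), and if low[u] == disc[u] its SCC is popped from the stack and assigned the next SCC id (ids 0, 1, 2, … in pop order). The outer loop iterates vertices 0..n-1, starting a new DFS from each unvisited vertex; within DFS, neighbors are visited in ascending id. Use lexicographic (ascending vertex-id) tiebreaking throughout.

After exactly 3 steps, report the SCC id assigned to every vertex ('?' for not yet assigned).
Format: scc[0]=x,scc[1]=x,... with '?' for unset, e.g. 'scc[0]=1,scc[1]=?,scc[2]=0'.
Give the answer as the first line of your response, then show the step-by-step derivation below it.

scc[0]=1,scc[1]=?,scc[2]=?,scc[3]=?,scc[4]=1,scc[5]=?,scc[6]=?,scc[7]=0

step 1: low=(low[0]=0,low[1]=?,low[2]=?,low[3]=?,low[4]=0,low[5]=?,low[6]=?,low[7]=2); scc=(scc[0]=?,scc[1]=?,scc[2]=?,scc[3]=?,scc[4]=?,scc[5]=?,scc[6]=?,scc[7]=0)
step 2: low=(low[0]=0,low[1]=?,low[2]=?,low[3]=?,low[4]=0,low[5]=?,low[6]=?,low[7]=2); scc=(scc[0]=?,scc[1]=?,scc[2]=?,scc[3]=?,scc[4]=?,scc[5]=?,scc[6]=?,scc[7]=0)
step 3: low=(low[0]=0,low[1]=?,low[2]=?,low[3]=?,low[4]=0,low[5]=?,low[6]=?,low[7]=2); scc=(scc[0]=1,scc[1]=?,scc[2]=?,scc[3]=?,scc[4]=1,scc[5]=?,scc[6]=?,scc[7]=0)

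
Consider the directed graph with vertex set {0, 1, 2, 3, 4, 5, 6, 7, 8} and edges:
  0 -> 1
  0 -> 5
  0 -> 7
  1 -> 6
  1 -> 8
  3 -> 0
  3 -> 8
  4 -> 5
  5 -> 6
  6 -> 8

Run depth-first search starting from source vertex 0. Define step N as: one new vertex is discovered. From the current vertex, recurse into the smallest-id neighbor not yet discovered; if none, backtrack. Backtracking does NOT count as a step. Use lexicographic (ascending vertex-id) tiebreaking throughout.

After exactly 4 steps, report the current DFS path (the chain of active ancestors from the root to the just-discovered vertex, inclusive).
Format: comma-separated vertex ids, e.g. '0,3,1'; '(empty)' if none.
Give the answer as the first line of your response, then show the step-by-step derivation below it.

0,1,6,8

step 1: discover 0; path=0; order=0
step 2: discover 1; path=0>1; order=0,1
step 3: discover 6; path=0>1>6; order=0,1,6
step 4: discover 8; path=0>1>6>8; order=0,1,6,8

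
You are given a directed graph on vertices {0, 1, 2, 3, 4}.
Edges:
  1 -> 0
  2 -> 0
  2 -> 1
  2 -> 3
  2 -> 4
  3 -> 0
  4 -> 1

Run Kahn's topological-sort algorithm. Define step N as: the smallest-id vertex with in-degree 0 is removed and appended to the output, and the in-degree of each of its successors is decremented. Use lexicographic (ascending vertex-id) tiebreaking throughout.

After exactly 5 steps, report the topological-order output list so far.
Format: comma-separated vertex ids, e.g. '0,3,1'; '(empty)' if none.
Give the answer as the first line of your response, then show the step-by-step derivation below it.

2,3,4,1,0

step 1: output 2; order=[2]; indeg=(2,1,0,0,0)
step 2: output 3; order=[2,3]; indeg=(1,1,0,0,0)
step 3: output 4; order=[2,3,4]; indeg=(1,0,0,0,0)
step 4: output 1; order=[2,3,4,1]; indeg=(0,0,0,0,0)
step 5: output 0; order=[2,3,4,1,0]; indeg=(0,0,0,0,0)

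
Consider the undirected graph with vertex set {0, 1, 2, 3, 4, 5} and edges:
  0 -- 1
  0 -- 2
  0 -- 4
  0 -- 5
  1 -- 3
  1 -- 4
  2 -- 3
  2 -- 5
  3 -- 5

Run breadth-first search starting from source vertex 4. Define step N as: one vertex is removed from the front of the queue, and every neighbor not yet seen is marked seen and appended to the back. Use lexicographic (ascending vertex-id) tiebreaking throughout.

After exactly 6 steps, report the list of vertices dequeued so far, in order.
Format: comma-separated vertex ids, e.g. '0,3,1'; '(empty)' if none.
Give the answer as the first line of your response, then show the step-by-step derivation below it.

4,0,1,2,5,3

step 1: dequeue 4; queue=[0,1]; order=4
step 2: dequeue 0; queue=[1,2,5]; order=4,0
step 3: dequeue 1; queue=[2,5,3]; order=4,0,1
step 4: dequeue 2; queue=[5,3]; order=4,0,1,2
step 5: dequeue 5; queue=[3]; order=4,0,1,2,5
step 6: dequeue 3; queue=[(empty)]; order=4,0,1,2,5,3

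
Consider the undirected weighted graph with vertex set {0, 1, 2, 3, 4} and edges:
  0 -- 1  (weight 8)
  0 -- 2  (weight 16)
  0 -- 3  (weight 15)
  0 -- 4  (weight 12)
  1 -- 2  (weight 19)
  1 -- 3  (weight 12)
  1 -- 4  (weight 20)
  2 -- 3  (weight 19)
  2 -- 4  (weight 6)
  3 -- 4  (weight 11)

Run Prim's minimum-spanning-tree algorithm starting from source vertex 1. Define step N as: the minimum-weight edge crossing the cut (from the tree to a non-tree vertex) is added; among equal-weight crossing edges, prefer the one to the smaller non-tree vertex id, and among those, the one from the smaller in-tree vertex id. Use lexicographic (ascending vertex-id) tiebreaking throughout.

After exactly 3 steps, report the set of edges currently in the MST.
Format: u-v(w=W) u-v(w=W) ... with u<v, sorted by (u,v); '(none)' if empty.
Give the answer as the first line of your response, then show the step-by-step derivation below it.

0-1(w=8) 1-3(w=12) 3-4(w=11)

step 1: add edge 0-1 (w=8); MST = {0-1(w=8)}
step 2: add edge 1-3 (w=12); MST = {0-1(w=8) 1-3(w=12)}
step 3: add edge 3-4 (w=11); MST = {0-1(w=8) 1-3(w=12) 3-4(w=11)}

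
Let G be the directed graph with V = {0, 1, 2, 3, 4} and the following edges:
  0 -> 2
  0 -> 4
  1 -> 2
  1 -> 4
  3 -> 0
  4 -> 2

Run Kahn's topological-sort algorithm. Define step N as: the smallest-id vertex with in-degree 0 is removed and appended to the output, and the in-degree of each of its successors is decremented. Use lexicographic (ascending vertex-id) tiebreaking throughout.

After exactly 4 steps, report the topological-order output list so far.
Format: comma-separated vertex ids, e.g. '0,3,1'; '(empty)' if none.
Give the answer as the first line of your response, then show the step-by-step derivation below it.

1,3,0,4

step 1: output 1; order=[1]; indeg=(1,0,2,0,1)
step 2: output 3; order=[1,3]; indeg=(0,0,2,0,1)
step 3: output 0; order=[1,3,0]; indeg=(0,0,1,0,0)
step 4: output 4; order=[1,3,0,4]; indeg=(0,0,0,0,0)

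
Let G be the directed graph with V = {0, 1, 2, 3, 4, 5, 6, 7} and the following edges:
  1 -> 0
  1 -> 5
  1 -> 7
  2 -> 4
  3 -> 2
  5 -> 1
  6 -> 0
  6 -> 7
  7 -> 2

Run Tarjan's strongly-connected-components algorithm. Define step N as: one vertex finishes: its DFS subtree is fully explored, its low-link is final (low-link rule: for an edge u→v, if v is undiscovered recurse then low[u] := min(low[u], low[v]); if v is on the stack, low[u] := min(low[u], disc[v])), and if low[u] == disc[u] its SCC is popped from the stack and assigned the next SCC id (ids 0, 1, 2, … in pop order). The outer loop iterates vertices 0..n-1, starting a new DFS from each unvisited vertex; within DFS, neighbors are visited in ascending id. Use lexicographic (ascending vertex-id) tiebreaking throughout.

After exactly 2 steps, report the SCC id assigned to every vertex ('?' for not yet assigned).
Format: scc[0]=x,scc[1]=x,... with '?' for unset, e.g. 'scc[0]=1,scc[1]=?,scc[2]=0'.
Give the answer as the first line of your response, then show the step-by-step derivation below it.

scc[0]=0,scc[1]=?,scc[2]=?,scc[3]=?,scc[4]=?,scc[5]=?,scc[6]=?,scc[7]=?

step 1: low=(low[0]=0,low[1]=?,low[2]=?,low[3]=?,low[4]=?,low[5]=?,low[6]=?,low[7]=?); scc=(scc[0]=0,scc[1]=?,scc[2]=?,scc[3]=?,scc[4]=?,scc[5]=?,scc[6]=?,scc[7]=?)
step 2: low=(low[0]=0,low[1]=1,low[2]=?,low[3]=?,low[4]=?,low[5]=1,low[6]=?,low[7]=?); scc=(scc[0]=0,scc[1]=?,scc[2]=?,scc[3]=?,scc[4]=?,scc[5]=?,scc[6]=?,scc[7]=?)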